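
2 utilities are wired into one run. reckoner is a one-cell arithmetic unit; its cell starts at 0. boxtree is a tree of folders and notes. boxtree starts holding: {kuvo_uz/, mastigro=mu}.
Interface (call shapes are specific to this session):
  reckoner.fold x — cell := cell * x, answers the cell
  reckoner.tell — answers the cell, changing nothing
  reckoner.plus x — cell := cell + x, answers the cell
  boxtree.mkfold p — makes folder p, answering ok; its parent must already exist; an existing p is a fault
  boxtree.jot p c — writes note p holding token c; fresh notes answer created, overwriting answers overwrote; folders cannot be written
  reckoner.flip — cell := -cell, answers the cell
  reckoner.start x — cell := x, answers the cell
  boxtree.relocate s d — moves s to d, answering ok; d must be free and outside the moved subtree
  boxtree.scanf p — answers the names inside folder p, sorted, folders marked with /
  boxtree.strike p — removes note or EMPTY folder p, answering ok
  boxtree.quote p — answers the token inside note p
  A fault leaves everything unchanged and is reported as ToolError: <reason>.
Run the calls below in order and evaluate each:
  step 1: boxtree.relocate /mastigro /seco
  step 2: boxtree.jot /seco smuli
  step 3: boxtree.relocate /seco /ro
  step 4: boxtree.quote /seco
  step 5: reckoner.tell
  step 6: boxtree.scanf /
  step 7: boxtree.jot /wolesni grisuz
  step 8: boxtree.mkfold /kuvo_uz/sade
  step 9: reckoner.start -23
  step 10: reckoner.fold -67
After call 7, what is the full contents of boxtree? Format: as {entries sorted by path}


Answer: {kuvo_uz/, ro=smuli, wolesni=grisuz}

Derivation:
Step: relocate[s→/mastigro; d→/seco]
Result: ok
Step: jot[p→/seco; c→smuli]
Result: overwrote
Step: relocate[s→/seco; d→/ro]
Result: ok
Step: quote[p→/seco]
Result: ToolError: not found
Step: tell[]
Result: 0
Step: scanf[p→/]
Result: [kuvo_uz/, ro]
Step: jot[p→/wolesni; c→grisuz]
Result: created
Step: mkfold[p→/kuvo_uz/sade]
Result: ok
Step: start[x→-23]
Result: -23
Step: fold[x→-67]
Result: 1541


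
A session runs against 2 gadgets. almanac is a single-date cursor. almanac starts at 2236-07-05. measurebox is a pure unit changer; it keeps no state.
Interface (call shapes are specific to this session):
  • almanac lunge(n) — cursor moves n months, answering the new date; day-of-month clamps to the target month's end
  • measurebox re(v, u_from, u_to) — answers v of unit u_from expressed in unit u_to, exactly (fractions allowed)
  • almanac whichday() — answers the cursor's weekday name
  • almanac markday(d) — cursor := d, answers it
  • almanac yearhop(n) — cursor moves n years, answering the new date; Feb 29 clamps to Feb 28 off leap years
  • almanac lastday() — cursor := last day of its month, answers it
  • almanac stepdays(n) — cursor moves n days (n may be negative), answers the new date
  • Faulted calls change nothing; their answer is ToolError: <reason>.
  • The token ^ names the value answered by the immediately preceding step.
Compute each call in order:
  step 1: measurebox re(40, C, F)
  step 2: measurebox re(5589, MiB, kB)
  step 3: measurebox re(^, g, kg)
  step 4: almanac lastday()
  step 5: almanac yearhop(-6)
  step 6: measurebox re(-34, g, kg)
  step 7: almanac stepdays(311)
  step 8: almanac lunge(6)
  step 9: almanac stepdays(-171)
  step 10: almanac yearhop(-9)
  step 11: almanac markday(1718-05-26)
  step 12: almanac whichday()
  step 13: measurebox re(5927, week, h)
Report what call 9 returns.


Answer: 2231-06-19

Derivation:
Calling measurebox re passing v='40', u_from='C', u_to='F', yielding 104.
I use measurebox re passing v='5589', u_from='MiB', u_to='kB', yielding 732561408/125.
I call measurebox re passing v='^', u_from='g', u_to='kg', and observe 91570176/15625.
I use almanac lastday(), and see 2236-07-31.
Invoking almanac yearhop passing n='-6', yielding 2230-07-31.
Calling measurebox re passing v='-34', u_from='g', u_to='kg': -17/500.
Invoking almanac stepdays passing n='311', which returns 2231-06-07.
I invoke almanac lunge passing n='6': 2231-12-07.
Next I call almanac stepdays passing n='-171', → 2231-06-19.
I invoke almanac yearhop passing n='-9', — result: 2222-06-19.
I call almanac markday passing d='1718-05-26', → 1718-05-26.
I try almanac whichday(), and observe Thursday.
Calling measurebox re passing v='5927', u_from='week', u_to='h', and see 995736.


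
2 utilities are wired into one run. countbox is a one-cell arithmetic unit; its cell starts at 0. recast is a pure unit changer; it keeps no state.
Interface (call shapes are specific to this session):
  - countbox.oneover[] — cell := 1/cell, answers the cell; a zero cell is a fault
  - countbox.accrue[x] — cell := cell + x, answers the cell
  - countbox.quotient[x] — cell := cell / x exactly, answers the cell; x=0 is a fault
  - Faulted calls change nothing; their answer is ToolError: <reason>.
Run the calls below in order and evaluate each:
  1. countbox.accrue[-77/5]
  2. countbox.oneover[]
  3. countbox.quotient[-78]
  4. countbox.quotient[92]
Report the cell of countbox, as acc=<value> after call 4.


! 1. countbox.accrue(x='-77/5') ~> -77/5
! 2. countbox.oneover() ~> -5/77
! 3. countbox.quotient(x='-78') ~> 5/6006
! 4. countbox.quotient(x='92') ~> 5/552552

Answer: acc=5/552552


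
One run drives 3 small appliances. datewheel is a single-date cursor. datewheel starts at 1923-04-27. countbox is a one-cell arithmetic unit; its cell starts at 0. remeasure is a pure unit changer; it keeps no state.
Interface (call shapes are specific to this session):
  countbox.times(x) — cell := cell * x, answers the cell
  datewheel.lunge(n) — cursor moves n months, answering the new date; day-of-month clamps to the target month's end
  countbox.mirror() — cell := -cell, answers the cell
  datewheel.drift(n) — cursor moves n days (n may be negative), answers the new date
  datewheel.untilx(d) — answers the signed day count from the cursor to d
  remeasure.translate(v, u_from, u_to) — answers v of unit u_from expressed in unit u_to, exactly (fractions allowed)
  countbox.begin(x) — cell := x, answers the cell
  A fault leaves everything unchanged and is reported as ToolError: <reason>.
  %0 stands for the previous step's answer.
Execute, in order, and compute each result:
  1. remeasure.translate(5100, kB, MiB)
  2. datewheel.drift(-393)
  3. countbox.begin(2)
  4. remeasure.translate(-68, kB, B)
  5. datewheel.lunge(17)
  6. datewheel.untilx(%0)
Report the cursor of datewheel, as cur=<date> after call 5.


% remeasure.translate(5100, kB, MiB) -> 159375/32768
% datewheel.drift(-393) -> 1922-03-30
% countbox.begin(2) -> 2
% remeasure.translate(-68, kB, B) -> -68000
% datewheel.lunge(17) -> 1923-08-30
% datewheel.untilx(%0) -> 0

Answer: cur=1923-08-30


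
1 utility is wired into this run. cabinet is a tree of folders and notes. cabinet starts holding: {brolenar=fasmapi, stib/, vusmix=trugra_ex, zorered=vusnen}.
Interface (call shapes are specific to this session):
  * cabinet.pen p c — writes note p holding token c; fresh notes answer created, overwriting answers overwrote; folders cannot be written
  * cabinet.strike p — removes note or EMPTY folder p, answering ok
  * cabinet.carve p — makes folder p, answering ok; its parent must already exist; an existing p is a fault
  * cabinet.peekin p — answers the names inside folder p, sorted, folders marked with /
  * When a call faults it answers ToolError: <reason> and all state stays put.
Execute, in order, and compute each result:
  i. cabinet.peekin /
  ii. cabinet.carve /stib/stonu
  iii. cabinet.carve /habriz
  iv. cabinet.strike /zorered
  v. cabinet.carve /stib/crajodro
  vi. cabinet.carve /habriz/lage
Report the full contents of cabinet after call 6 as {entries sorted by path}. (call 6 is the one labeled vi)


Do: peekin[p='/']
See: [brolenar, stib/, vusmix, zorered]
Do: carve[p='/stib/stonu']
See: ok
Do: carve[p='/habriz']
See: ok
Do: strike[p='/zorered']
See: ok
Do: carve[p='/stib/crajodro']
See: ok
Do: carve[p='/habriz/lage']
See: ok

Answer: {brolenar=fasmapi, habriz/, habriz/lage/, stib/, stib/crajodro/, stib/stonu/, vusmix=trugra_ex}


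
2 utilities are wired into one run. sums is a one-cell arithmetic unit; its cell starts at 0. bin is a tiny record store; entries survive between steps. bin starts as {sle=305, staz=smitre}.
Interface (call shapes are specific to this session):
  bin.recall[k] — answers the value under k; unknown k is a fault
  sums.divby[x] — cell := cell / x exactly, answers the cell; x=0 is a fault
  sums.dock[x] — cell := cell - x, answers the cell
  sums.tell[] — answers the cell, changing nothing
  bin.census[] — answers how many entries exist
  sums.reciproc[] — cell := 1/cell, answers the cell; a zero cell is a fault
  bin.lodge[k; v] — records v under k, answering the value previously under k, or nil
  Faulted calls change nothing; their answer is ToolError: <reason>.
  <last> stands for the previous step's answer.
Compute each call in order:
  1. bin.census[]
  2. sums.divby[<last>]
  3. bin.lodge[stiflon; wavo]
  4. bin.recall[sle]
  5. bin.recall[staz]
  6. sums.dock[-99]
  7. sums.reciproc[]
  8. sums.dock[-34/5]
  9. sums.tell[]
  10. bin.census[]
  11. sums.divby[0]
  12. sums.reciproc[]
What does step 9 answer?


Answer: 3371/495

Derivation:
% census
[out] 2
% divby <last>
[out] 0
% lodge stiflon wavo
[out] nil
% recall sle
[out] 305
% recall staz
[out] smitre
% dock -99
[out] 99
% reciproc
[out] 1/99
% dock -34/5
[out] 3371/495
% tell
[out] 3371/495
% census
[out] 3
% divby 0
[out] ToolError: division by zero
% reciproc
[out] 495/3371


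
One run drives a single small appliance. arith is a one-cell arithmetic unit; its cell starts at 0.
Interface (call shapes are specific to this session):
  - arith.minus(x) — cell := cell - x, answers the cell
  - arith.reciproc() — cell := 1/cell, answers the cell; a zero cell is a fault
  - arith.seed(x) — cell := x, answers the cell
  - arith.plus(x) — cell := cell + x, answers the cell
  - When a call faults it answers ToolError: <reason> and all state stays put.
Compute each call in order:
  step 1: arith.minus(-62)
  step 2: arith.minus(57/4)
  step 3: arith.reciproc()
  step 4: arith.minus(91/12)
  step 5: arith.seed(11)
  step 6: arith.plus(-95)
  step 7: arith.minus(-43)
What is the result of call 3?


·→ arith.minus(x→-62)
·← 62
·→ arith.minus(x→57/4)
·← 191/4
·→ arith.reciproc()
·← 4/191
·→ arith.minus(x→91/12)
·← -17333/2292
·→ arith.seed(x→11)
·← 11
·→ arith.plus(x→-95)
·← -84
·→ arith.minus(x→-43)
·← -41

Answer: 4/191


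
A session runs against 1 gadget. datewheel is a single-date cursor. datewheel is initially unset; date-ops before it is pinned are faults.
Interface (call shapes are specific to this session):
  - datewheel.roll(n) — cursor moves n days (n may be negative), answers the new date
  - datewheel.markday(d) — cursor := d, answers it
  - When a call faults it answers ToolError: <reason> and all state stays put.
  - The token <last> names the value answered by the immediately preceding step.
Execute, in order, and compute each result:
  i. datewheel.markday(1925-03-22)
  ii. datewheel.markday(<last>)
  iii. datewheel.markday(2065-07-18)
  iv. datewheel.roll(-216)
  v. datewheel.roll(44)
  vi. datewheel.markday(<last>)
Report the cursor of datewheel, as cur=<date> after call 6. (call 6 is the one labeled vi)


·→ datewheel.markday(d=1925-03-22)
·← 1925-03-22
·→ datewheel.markday(d=<last>)
·← 1925-03-22
·→ datewheel.markday(d=2065-07-18)
·← 2065-07-18
·→ datewheel.roll(n=-216)
·← 2064-12-14
·→ datewheel.roll(n=44)
·← 2065-01-27
·→ datewheel.markday(d=<last>)
·← 2065-01-27

Answer: cur=2065-01-27


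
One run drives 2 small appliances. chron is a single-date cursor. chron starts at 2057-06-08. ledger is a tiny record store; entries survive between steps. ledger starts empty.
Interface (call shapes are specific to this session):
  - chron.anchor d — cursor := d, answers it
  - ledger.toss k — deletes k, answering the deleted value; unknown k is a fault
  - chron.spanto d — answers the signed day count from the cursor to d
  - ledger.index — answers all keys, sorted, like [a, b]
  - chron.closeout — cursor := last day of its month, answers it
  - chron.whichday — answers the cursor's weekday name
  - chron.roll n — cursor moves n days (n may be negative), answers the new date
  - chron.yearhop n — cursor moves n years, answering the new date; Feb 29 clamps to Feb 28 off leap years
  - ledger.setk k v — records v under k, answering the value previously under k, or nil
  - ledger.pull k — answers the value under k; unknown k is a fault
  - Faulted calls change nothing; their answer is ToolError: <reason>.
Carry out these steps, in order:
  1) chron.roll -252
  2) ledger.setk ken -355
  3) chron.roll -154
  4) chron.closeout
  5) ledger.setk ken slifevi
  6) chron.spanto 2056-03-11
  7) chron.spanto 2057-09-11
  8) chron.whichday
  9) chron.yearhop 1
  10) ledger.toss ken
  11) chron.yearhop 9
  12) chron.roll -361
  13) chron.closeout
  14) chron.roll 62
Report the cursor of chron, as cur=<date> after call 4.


Then roll(n='-252'), which returns 2056-09-29.
I run setk(k='ken', v='-355'), and get nil.
I use roll(n='-154'), which returns 2056-04-28.
I try closeout(), and get 2056-04-30.
I run setk(k='ken', v='slifevi'), and observe -355.
I invoke spanto(d='2056-03-11'), which returns -50.
Then spanto(d='2057-09-11'), and get 499.
Calling whichday, → Sunday.
I invoke yearhop(n='1'), and observe 2057-04-30.
I use toss(k='ken'), and see slifevi.
I call yearhop(n='9'), → 2066-04-30.
I try roll(n='-361'), giving 2065-05-04.
Using closeout, and see 2065-05-31.
Then roll(n='62'), — result: 2065-08-01.

Answer: cur=2056-04-30


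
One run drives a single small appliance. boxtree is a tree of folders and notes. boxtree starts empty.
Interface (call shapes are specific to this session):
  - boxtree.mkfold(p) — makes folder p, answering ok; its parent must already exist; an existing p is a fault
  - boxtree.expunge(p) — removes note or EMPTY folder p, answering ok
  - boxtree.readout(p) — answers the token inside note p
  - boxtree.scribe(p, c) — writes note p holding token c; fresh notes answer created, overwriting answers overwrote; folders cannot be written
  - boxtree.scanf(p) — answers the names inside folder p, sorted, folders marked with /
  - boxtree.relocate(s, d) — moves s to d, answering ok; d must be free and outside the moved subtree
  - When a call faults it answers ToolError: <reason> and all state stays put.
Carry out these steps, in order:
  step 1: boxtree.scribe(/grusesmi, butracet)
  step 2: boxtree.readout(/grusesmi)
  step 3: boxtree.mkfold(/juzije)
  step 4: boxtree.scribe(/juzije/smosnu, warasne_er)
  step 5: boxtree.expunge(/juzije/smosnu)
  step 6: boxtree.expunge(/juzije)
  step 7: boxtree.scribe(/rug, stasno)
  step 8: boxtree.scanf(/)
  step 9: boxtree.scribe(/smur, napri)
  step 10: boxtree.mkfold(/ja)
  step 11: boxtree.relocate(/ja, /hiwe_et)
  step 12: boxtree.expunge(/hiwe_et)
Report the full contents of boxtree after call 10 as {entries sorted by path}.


;; scribe(p=/grusesmi, c=butracet) == created
;; readout(p=/grusesmi) == butracet
;; mkfold(p=/juzije) == ok
;; scribe(p=/juzije/smosnu, c=warasne_er) == created
;; expunge(p=/juzije/smosnu) == ok
;; expunge(p=/juzije) == ok
;; scribe(p=/rug, c=stasno) == created
;; scanf(p=/) == [grusesmi, rug]
;; scribe(p=/smur, c=napri) == created
;; mkfold(p=/ja) == ok
;; relocate(s=/ja, d=/hiwe_et) == ok
;; expunge(p=/hiwe_et) == ok

Answer: {grusesmi=butracet, ja/, rug=stasno, smur=napri}


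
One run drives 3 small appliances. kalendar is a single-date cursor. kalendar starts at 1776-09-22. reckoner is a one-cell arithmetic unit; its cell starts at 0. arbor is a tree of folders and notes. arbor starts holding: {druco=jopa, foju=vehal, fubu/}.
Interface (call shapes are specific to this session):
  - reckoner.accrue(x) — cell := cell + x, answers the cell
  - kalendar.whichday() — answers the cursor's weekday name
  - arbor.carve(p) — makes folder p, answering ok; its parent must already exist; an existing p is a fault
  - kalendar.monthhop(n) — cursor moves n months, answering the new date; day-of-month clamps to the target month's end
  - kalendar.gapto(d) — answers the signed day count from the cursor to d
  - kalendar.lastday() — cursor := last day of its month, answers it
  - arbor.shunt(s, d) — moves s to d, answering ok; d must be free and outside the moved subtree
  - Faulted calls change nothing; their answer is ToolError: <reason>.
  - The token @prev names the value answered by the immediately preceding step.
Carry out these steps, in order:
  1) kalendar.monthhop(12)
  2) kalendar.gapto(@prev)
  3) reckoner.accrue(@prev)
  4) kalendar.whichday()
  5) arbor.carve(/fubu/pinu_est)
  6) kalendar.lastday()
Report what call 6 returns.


Step: monthhop[n: 12]
Result: 1777-09-22
Step: gapto[d: @prev]
Result: 0
Step: accrue[x: @prev]
Result: 0
Step: whichday[]
Result: Monday
Step: carve[p: /fubu/pinu_est]
Result: ok
Step: lastday[]
Result: 1777-09-30

Answer: 1777-09-30


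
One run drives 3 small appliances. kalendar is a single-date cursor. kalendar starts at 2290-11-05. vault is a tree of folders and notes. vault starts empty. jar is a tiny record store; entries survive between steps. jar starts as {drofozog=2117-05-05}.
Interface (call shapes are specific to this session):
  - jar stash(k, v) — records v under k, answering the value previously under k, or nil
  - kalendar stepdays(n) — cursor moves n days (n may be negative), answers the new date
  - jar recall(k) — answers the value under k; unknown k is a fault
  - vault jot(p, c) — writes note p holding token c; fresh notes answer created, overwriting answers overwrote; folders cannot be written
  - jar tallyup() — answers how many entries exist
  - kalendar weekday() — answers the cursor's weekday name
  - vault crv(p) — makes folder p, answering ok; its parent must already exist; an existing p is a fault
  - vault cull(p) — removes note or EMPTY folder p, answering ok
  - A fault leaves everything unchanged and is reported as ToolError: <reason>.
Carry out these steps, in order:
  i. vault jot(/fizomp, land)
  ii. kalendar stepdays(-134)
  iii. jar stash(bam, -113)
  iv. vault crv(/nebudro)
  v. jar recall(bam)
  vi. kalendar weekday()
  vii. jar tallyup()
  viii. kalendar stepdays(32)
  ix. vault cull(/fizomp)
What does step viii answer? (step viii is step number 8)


Answer: 2290-07-26

Derivation:
~$ vault jot p='/fizomp' c='land'
:: created
~$ kalendar stepdays n='-134'
:: 2290-06-24
~$ jar stash k='bam' v='-113'
:: nil
~$ vault crv p='/nebudro'
:: ok
~$ jar recall k='bam'
:: -113
~$ kalendar weekday
:: Tuesday
~$ jar tallyup
:: 2
~$ kalendar stepdays n='32'
:: 2290-07-26
~$ vault cull p='/fizomp'
:: ok


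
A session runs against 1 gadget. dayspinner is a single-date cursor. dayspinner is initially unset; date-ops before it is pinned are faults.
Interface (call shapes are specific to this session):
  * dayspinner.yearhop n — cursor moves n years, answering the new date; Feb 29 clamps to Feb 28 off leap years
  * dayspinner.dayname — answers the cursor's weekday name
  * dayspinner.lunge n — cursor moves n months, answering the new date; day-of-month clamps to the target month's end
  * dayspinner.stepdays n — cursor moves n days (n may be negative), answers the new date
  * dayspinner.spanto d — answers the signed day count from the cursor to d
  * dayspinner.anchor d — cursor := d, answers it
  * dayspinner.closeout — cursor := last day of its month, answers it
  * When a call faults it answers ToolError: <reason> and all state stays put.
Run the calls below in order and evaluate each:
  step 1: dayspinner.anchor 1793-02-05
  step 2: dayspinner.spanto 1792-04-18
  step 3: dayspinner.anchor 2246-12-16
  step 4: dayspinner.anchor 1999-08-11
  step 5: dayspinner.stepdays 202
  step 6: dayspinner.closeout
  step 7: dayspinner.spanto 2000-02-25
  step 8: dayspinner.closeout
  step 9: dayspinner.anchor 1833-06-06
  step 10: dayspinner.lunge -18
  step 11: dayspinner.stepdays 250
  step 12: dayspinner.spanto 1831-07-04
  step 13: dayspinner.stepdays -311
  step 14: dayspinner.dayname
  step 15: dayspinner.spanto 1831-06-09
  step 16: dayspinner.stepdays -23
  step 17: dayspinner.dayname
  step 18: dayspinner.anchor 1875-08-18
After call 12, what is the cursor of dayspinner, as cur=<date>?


Answer: cur=1832-08-12

Derivation:
Now I run dayspinner.anchor with 1793-02-05, — result: 1793-02-05.
Calling dayspinner.spanto with 1792-04-18, and see -293.
I invoke dayspinner.anchor with 2246-12-16, giving 2246-12-16.
I call dayspinner.anchor with 1999-08-11, and observe 1999-08-11.
I try dayspinner.stepdays with 202, and get 2000-02-29.
Using dayspinner.closeout(), and get 2000-02-29.
I run dayspinner.spanto with 2000-02-25, — result: -4.
Invoking dayspinner.closeout(), → 2000-02-29.
Now I run dayspinner.anchor with 1833-06-06, and get 1833-06-06.
Next I call dayspinner.lunge with -18, yielding 1831-12-06.
Now I run dayspinner.stepdays with 250, and observe 1832-08-12.
I run dayspinner.spanto with 1831-07-04, giving -405.
Now I run dayspinner.stepdays with -311, giving 1831-10-06.
I use dayspinner.dayname: Thursday.
Calling dayspinner.spanto with 1831-06-09, and see -119.
I invoke dayspinner.stepdays with -23, yielding 1831-09-13.
I use dayspinner.dayname(), and get Tuesday.
Now I run dayspinner.anchor with 1875-08-18, and observe 1875-08-18.


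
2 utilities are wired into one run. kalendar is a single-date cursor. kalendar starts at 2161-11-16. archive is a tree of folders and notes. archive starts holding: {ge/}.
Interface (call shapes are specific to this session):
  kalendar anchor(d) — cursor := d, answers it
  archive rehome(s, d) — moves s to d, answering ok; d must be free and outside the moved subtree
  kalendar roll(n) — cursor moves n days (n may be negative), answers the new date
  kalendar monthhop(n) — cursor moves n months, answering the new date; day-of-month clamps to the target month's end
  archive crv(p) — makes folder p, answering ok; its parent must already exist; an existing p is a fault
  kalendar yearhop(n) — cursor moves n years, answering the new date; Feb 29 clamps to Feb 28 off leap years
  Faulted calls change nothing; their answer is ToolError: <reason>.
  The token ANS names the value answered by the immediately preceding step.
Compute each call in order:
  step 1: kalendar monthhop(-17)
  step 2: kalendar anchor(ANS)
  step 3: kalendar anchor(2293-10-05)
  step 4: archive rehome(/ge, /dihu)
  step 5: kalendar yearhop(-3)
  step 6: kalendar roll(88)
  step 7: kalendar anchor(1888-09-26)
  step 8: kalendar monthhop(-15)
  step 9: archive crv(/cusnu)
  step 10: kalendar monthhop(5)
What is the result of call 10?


$ kalendar monthhop n=-17
= 2160-06-16
$ kalendar anchor d=ANS
= 2160-06-16
$ kalendar anchor d=2293-10-05
= 2293-10-05
$ archive rehome s=/ge d=/dihu
= ok
$ kalendar yearhop n=-3
= 2290-10-05
$ kalendar roll n=88
= 2291-01-01
$ kalendar anchor d=1888-09-26
= 1888-09-26
$ kalendar monthhop n=-15
= 1887-06-26
$ archive crv p=/cusnu
= ok
$ kalendar monthhop n=5
= 1887-11-26

Answer: 1887-11-26


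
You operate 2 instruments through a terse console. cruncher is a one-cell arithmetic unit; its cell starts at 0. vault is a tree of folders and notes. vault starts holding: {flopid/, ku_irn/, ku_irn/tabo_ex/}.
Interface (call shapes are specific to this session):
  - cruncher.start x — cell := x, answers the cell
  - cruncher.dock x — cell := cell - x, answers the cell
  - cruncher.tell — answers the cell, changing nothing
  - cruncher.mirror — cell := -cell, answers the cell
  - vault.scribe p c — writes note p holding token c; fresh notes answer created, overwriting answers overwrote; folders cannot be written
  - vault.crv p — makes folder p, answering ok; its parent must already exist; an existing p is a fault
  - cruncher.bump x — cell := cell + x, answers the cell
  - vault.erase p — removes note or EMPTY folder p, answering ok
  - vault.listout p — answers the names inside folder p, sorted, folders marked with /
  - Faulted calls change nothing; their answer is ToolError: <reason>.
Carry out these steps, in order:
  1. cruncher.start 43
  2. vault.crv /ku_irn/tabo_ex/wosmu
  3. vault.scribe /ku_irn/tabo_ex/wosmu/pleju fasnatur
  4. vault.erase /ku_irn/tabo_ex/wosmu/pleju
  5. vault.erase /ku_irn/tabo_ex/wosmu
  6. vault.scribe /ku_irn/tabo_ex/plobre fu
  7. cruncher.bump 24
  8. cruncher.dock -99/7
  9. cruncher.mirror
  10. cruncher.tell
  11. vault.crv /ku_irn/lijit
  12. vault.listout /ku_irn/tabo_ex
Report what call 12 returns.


-- 1. cruncher.start(43) == 43
-- 2. vault.crv(/ku_irn/tabo_ex/wosmu) == ok
-- 3. vault.scribe(/ku_irn/tabo_ex/wosmu/pleju, fasnatur) == created
-- 4. vault.erase(/ku_irn/tabo_ex/wosmu/pleju) == ok
-- 5. vault.erase(/ku_irn/tabo_ex/wosmu) == ok
-- 6. vault.scribe(/ku_irn/tabo_ex/plobre, fu) == created
-- 7. cruncher.bump(24) == 67
-- 8. cruncher.dock(-99/7) == 568/7
-- 9. cruncher.mirror() == -568/7
-- 10. cruncher.tell() == -568/7
-- 11. vault.crv(/ku_irn/lijit) == ok
-- 12. vault.listout(/ku_irn/tabo_ex) == [plobre]

Answer: [plobre]


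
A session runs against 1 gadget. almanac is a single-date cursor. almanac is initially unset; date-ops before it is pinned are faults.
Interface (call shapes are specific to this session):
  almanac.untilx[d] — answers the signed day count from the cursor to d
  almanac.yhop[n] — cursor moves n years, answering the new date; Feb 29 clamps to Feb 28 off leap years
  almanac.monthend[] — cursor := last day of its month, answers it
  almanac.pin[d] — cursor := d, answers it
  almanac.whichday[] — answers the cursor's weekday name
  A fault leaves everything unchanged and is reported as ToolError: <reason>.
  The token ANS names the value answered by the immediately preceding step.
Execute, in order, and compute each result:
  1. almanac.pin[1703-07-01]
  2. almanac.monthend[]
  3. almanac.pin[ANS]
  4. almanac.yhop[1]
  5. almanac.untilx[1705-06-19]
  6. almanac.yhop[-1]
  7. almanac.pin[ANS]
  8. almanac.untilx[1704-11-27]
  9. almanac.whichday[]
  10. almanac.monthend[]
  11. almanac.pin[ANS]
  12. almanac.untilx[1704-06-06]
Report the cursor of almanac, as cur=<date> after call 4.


→ almanac.pin(d=1703-07-01)
← 1703-07-01
→ almanac.monthend()
← 1703-07-31
→ almanac.pin(d=ANS)
← 1703-07-31
→ almanac.yhop(n=1)
← 1704-07-31
→ almanac.untilx(d=1705-06-19)
← 323
→ almanac.yhop(n=-1)
← 1703-07-31
→ almanac.pin(d=ANS)
← 1703-07-31
→ almanac.untilx(d=1704-11-27)
← 485
→ almanac.whichday()
← Tuesday
→ almanac.monthend()
← 1703-07-31
→ almanac.pin(d=ANS)
← 1703-07-31
→ almanac.untilx(d=1704-06-06)
← 311

Answer: cur=1704-07-31


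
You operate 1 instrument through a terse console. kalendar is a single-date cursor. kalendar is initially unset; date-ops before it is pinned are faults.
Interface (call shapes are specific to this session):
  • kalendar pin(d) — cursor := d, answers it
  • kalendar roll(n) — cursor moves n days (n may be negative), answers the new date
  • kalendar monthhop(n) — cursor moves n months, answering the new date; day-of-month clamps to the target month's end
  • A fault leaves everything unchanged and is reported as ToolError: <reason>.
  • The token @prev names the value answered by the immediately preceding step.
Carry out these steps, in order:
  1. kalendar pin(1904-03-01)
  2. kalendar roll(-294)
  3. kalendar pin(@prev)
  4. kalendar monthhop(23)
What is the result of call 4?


Answer: 1905-04-12

Derivation:
>>> kalendar pin 1904-03-01
:: 1904-03-01
>>> kalendar roll -294
:: 1903-05-12
>>> kalendar pin @prev
:: 1903-05-12
>>> kalendar monthhop 23
:: 1905-04-12


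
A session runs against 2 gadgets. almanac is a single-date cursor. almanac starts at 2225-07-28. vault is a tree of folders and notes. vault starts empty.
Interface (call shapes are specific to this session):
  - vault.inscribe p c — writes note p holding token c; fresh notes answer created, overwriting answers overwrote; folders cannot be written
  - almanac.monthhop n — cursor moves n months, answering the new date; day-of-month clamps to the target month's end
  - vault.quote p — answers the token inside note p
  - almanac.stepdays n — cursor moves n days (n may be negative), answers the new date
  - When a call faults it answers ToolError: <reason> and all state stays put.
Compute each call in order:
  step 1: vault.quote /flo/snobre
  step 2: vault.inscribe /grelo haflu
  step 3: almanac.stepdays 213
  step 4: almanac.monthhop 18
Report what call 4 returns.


Next I call vault.quote using p=/flo/snobre, which returns ToolError: not found.
I invoke vault.inscribe using p=/grelo, c=haflu, yielding created.
I use almanac.stepdays using n=213, and get 2226-02-26.
I use almanac.monthhop using n=18, → 2227-08-26.

Answer: 2227-08-26


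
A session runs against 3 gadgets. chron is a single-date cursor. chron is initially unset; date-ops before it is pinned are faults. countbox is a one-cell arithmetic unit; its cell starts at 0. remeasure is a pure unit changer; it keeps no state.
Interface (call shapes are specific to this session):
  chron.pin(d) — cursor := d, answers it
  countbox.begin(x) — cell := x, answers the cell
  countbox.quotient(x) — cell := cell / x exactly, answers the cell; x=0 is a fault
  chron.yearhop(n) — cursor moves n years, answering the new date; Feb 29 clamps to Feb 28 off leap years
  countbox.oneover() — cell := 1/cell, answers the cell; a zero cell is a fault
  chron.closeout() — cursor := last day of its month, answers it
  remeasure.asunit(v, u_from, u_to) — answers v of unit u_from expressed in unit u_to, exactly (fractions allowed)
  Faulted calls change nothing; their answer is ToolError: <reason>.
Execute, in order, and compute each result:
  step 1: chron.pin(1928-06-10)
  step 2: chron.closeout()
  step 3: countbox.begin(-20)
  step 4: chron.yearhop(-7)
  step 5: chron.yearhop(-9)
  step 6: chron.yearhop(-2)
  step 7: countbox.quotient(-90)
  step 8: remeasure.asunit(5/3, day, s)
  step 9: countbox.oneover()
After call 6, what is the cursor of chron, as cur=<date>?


→ chron.pin(1928-06-10)
← 1928-06-10
→ chron.closeout()
← 1928-06-30
→ countbox.begin(-20)
← -20
→ chron.yearhop(-7)
← 1921-06-30
→ chron.yearhop(-9)
← 1912-06-30
→ chron.yearhop(-2)
← 1910-06-30
→ countbox.quotient(-90)
← 2/9
→ remeasure.asunit(5/3, day, s)
← 144000
→ countbox.oneover()
← 9/2

Answer: cur=1910-06-30


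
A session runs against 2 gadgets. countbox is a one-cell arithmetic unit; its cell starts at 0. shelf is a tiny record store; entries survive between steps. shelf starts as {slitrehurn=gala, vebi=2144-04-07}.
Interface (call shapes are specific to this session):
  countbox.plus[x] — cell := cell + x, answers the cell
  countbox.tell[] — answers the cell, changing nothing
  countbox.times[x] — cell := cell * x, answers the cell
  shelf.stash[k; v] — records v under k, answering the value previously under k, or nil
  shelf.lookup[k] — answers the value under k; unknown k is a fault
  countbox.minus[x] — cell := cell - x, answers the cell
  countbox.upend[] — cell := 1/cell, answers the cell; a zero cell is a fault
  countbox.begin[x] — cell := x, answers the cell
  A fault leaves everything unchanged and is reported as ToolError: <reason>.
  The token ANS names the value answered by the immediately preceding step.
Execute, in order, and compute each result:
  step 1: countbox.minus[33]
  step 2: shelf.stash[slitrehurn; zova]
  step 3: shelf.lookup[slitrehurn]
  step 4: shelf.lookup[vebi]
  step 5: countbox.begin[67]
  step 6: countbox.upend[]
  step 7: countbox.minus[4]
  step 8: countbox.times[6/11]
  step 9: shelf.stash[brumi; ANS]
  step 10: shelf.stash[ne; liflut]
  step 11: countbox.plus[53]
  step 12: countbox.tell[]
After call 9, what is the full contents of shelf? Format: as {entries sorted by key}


Answer: {brumi=-1602/737, slitrehurn=zova, vebi=2144-04-07}

Derivation:
Using countbox.minus using x: 33, → -33.
Next I call shelf.stash using k: slitrehurn, v: zova: gala.
I run shelf.lookup using k: slitrehurn, and see zova.
Next I call shelf.lookup using k: vebi, which returns 2144-04-07.
I use countbox.begin using x: 67, → 67.
I call countbox.upend, and observe 1/67.
Invoking countbox.minus using x: 4, which returns -267/67.
Next I call countbox.times using x: 6/11, and get -1602/737.
I use shelf.stash using k: brumi, v: ANS, and get nil.
I invoke shelf.stash using k: ne, v: liflut, which returns nil.
Invoking countbox.plus using x: 53, yielding 37459/737.
I use countbox.tell, which returns 37459/737.


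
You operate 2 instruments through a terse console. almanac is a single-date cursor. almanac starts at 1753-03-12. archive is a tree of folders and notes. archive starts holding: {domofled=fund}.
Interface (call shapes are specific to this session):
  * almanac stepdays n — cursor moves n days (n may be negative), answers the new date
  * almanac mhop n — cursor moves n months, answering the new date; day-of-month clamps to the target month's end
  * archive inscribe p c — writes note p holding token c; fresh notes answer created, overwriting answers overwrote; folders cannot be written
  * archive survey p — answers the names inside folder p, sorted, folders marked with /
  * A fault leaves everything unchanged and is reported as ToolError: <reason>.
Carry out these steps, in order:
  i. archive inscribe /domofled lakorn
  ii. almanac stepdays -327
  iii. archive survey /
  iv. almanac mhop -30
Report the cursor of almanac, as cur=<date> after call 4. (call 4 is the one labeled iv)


Step: archive inscribe[p='/domofled'; c='lakorn']
Result: overwrote
Step: almanac stepdays[n='-327']
Result: 1752-04-19
Step: archive survey[p='/']
Result: [domofled]
Step: almanac mhop[n='-30']
Result: 1749-10-19

Answer: cur=1749-10-19


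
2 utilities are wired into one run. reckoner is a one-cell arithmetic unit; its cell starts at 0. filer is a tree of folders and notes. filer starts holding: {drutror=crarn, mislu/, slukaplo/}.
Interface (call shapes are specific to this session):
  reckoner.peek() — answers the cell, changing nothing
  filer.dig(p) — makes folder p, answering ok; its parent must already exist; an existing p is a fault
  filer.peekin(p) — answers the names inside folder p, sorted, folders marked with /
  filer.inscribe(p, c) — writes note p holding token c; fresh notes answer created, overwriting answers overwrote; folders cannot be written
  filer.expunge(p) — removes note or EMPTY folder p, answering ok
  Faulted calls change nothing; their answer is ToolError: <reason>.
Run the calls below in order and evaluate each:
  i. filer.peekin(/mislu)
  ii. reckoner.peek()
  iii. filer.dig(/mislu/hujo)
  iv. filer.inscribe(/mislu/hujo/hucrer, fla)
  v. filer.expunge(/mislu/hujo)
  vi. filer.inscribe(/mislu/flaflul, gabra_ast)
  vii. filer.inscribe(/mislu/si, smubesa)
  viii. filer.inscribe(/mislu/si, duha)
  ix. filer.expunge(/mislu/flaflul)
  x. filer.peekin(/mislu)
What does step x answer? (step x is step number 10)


Answer: [hujo/, si]

Derivation:
I run filer.peekin(p→/mislu): [].
I try reckoner.peek(): 0.
Then filer.dig(p→/mislu/hujo), yielding ok.
I call filer.inscribe(p→/mislu/hujo/hucrer, c→fla), — result: created.
I run filer.expunge(p→/mislu/hujo), and see ToolError: not empty.
Now I run filer.inscribe(p→/mislu/flaflul, c→gabra_ast), and get created.
Using filer.inscribe(p→/mislu/si, c→smubesa), and observe created.
Calling filer.inscribe(p→/mislu/si, c→duha), giving overwrote.
Invoking filer.expunge(p→/mislu/flaflul), and see ok.
Next I call filer.peekin(p→/mislu), which returns [hujo/, si].


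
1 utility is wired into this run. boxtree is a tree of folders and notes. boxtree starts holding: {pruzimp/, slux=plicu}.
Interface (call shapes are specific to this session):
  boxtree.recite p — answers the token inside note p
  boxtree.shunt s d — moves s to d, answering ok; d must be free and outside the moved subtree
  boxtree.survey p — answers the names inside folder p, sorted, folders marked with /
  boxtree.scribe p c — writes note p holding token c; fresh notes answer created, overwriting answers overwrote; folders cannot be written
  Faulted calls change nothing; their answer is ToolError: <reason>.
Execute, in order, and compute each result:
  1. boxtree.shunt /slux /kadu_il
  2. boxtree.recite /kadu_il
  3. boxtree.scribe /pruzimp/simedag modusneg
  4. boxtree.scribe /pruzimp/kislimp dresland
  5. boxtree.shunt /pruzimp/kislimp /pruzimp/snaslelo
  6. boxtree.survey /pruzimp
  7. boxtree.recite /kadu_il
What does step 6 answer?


Answer: [simedag, snaslelo]

Derivation:
-- boxtree.shunt(s→/slux, d→/kadu_il) ~> ok
-- boxtree.recite(p→/kadu_il) ~> plicu
-- boxtree.scribe(p→/pruzimp/simedag, c→modusneg) ~> created
-- boxtree.scribe(p→/pruzimp/kislimp, c→dresland) ~> created
-- boxtree.shunt(s→/pruzimp/kislimp, d→/pruzimp/snaslelo) ~> ok
-- boxtree.survey(p→/pruzimp) ~> [simedag, snaslelo]
-- boxtree.recite(p→/kadu_il) ~> plicu


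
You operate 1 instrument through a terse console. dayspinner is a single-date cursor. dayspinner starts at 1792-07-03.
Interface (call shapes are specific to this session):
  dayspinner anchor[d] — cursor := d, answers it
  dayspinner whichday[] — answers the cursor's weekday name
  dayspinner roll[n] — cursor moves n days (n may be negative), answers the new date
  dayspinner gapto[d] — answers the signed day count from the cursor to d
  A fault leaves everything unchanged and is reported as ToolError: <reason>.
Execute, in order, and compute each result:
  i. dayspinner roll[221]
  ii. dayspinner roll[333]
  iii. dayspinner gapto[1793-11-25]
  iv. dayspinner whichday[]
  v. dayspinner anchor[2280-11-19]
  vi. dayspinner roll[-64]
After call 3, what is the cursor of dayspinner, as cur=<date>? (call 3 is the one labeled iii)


Using dayspinner roll(n=221), yielding 1793-02-09.
Calling dayspinner roll(n=333), and get 1794-01-08.
Next I call dayspinner gapto(d=1793-11-25), giving -44.
Calling dayspinner whichday, and see Wednesday.
I call dayspinner anchor(d=2280-11-19), which returns 2280-11-19.
I try dayspinner roll(n=-64), which returns 2280-09-16.

Answer: cur=1794-01-08


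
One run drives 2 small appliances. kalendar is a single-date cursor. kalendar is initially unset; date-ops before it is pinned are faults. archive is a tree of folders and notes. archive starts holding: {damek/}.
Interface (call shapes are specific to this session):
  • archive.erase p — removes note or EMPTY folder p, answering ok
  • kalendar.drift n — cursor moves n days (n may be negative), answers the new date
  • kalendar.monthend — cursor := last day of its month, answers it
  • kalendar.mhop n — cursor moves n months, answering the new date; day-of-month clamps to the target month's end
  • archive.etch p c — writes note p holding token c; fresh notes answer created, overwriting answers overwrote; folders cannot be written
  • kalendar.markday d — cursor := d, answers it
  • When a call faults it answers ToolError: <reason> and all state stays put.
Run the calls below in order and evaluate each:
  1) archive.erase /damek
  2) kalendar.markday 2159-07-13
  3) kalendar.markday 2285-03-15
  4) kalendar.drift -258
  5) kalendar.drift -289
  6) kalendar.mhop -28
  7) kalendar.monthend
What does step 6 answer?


Answer: 2281-05-15

Derivation:
-- 1. archive.erase(/damek) => ok
-- 2. kalendar.markday(2159-07-13) => 2159-07-13
-- 3. kalendar.markday(2285-03-15) => 2285-03-15
-- 4. kalendar.drift(-258) => 2284-06-30
-- 5. kalendar.drift(-289) => 2283-09-15
-- 6. kalendar.mhop(-28) => 2281-05-15
-- 7. kalendar.monthend() => 2281-05-31


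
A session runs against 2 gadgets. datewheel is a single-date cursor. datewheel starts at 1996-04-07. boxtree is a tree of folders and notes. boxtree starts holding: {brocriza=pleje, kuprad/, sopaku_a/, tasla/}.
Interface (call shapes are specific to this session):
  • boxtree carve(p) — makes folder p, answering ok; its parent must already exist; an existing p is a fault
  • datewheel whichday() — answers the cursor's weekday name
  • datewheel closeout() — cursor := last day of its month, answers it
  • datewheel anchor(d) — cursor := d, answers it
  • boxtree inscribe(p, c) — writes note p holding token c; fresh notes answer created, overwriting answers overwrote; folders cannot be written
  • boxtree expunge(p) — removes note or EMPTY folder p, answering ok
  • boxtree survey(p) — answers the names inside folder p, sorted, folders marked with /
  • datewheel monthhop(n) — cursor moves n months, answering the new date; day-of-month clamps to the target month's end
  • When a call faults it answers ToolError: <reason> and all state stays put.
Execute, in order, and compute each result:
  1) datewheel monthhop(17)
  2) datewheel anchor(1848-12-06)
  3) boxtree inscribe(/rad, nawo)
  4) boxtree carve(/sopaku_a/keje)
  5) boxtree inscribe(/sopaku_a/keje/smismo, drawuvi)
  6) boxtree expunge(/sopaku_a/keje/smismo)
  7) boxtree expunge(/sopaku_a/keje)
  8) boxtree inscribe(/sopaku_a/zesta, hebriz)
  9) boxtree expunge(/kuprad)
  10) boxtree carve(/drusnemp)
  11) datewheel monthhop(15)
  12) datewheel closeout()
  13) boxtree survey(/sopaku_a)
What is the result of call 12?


==> datewheel monthhop(n='17')
<== 1997-09-07
==> datewheel anchor(d='1848-12-06')
<== 1848-12-06
==> boxtree inscribe(p='/rad', c='nawo')
<== created
==> boxtree carve(p='/sopaku_a/keje')
<== ok
==> boxtree inscribe(p='/sopaku_a/keje/smismo', c='drawuvi')
<== created
==> boxtree expunge(p='/sopaku_a/keje/smismo')
<== ok
==> boxtree expunge(p='/sopaku_a/keje')
<== ok
==> boxtree inscribe(p='/sopaku_a/zesta', c='hebriz')
<== created
==> boxtree expunge(p='/kuprad')
<== ok
==> boxtree carve(p='/drusnemp')
<== ok
==> datewheel monthhop(n='15')
<== 1850-03-06
==> datewheel closeout()
<== 1850-03-31
==> boxtree survey(p='/sopaku_a')
<== [zesta]

Answer: 1850-03-31
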